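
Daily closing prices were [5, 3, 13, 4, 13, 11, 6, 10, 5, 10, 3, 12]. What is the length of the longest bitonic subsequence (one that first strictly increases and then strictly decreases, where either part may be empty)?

inc[i] = longest strictly increasing subsequence ending at i; dec[i] = longest strictly decreasing subsequence starting at i:
i:      1  2  3  4  5  6  7  8  9 10 11 12
a[i]:   5  3 13  4 13 11  6 10  5 10  3 12
inc:    1  1  2  2  3  3  3  4  3  4  1  5
dec:    3  1  5  2  5  4  3  3  2  2  1  1
Best peak at i=5 (value 13): inc=3, dec=5, length 3+5−1 = 7.

7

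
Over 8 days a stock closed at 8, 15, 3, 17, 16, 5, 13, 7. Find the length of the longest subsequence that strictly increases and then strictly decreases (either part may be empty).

6

inc[i] = longest strictly increasing subsequence ending at i; dec[i] = longest strictly decreasing subsequence starting at i:
i:      1  2  3  4  5  6  7  8
a[i]:   8 15  3 17 16  5 13  7
inc:    1  2  1  3  3  2  3  3
dec:    2  3  1  4  3  1  2  1
Best peak at i=4 (value 17): inc=3, dec=4, length 3+4−1 = 6.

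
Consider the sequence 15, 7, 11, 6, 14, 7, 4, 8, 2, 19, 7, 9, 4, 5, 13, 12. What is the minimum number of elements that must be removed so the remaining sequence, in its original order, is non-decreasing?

Fewest deletions = n − (longest non-decreasing subsequence).
i:      1  2  3  4  5  6  7  8  9 10 11 12 13 14 15 16
a[i]:  15  7 11  6 14  7  4  8  2 19  7  9  4  5 13 12
dp:     1  1  2  1  3  2  1  3  1  4  3  4  2  3  5  5
max dp = 5, so deletions = 16 − 5 = 11.

11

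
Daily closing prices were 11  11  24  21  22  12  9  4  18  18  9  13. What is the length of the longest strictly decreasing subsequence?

5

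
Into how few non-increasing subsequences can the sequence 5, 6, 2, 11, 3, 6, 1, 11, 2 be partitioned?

Place each on the leftmost legal pile:
5 → new pile 1 (tops now [5])
6 → new pile 2 (tops now [5, 6])
2 → pile 1 (tops now [2, 6])
11 → new pile 3 (tops now [2, 6, 11])
3 → pile 2 (tops now [2, 3, 11])
6 → pile 3 (tops now [2, 3, 6])
1 → pile 1 (tops now [1, 3, 6])
11 → new pile 4 (tops now [1, 3, 6, 11])
2 → pile 2 (tops now [1, 2, 6, 11])
Four piles.

4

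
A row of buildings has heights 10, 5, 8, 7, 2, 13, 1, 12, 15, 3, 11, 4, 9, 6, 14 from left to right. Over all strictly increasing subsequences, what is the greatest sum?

Let S[i] be the best sum of a strictly increasing subsequence ending at i:
i:      1  2  3  4  5  6  7  8  9 10 11 12 13 14 15
a[i]:  10  5  8  7  2 13  1 12 15  3 11  4  9  6 14
S:     10  5 13 12  2 26  1 25 41  5 24  9 22 15 40
Maximum is 41 (e.g. 5 + 8 + 13 + 15).

41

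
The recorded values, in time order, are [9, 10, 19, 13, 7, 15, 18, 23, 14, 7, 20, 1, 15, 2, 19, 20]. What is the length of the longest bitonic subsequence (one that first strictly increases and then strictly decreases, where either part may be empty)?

inc[i] = longest strictly increasing subsequence ending at i; dec[i] = longest strictly decreasing subsequence starting at i:
i:      1  2  3  4  5  6  7  8  9 10 11 12 13 14 15 16
a[i]:   9 10 19 13  7 15 18 23 14  7 20  1 15  2 19 20
inc:    1  2  3  3  1  4  5  6  4  1  6  1  5  2  6  7
dec:    3  3  5  3  2  4  4  4  3  2  3  1  2  1  1  1
Best peak at i=8 (value 23): inc=6, dec=4, length 6+4−1 = 9.

9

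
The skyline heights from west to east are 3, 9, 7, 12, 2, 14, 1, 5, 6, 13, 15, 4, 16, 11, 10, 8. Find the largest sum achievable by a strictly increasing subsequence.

Let S[i] be the best sum of a strictly increasing subsequence ending at i:
i:      1  2  3  4  5  6  7  8  9 10 11 12 13 14 15 16
a[i]:   3  9  7 12  2 14  1  5  6 13 15  4 16 11 10  8
S:      3 12 10 24  2 38  1  8 14 37 53  7 69 25 24 22
Maximum is 69 (e.g. 3 + 9 + 12 + 14 + 15 + 16).

69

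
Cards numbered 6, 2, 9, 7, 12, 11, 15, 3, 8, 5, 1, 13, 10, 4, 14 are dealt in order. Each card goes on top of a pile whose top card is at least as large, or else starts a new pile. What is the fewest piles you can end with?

5

Place each on the leftmost legal pile:
6 → new pile 1 (tops now [6])
2 → pile 1 (tops now [2])
9 → new pile 2 (tops now [2, 9])
7 → pile 2 (tops now [2, 7])
12 → new pile 3 (tops now [2, 7, 12])
11 → pile 3 (tops now [2, 7, 11])
15 → new pile 4 (tops now [2, 7, 11, 15])
3 → pile 2 (tops now [2, 3, 11, 15])
8 → pile 3 (tops now [2, 3, 8, 15])
5 → pile 3 (tops now [2, 3, 5, 15])
1 → pile 1 (tops now [1, 3, 5, 15])
13 → pile 4 (tops now [1, 3, 5, 13])
10 → pile 4 (tops now [1, 3, 5, 10])
4 → pile 3 (tops now [1, 3, 4, 10])
14 → new pile 5 (tops now [1, 3, 4, 10, 14])
Five piles.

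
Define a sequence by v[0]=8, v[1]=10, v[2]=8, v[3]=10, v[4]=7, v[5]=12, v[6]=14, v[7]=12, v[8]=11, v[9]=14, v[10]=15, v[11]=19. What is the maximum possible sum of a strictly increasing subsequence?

Let S[i] be the best sum of a strictly increasing subsequence ending at i:
i:      0  1  2  3  4  5  6  7  8  9 10 11
v[i]:   8 10  8 10  7 12 14 12 11 14 15 19
S:      8 18  8 18  7 30 44 30 29 44 59 78
Maximum is 78 (e.g. 8 + 10 + 12 + 14 + 15 + 19).

78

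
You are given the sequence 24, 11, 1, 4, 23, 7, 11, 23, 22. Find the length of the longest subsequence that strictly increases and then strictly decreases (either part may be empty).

6

inc[i] = longest strictly increasing subsequence ending at i; dec[i] = longest strictly decreasing subsequence starting at i:
i:      1  2  3  4  5  6  7  8  9
a[i]:  24 11  1  4 23  7 11 23 22
inc:    1  1  1  2  3  3  4  5  5
dec:    3  2  1  1  2  1  1  2  1
Best peak at i=8 (value 23): inc=5, dec=2, length 5+2−1 = 6.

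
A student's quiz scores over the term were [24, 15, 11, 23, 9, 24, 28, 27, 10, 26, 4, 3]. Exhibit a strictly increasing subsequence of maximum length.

15, 23, 24, 28

Patience tails give the LIS length; then backtrack through the dp parents:
24 → extends → [24]
15 → replaces 24 → [15]
11 → replaces 15 → [11]
23 → extends → [11, 23]
9 → replaces 11 → [9, 23]
24 → extends → [9, 23, 24]
28 → extends → [9, 23, 24, 28]
27 → replaces 28 → [9, 23, 24, 27]
10 → replaces 23 → [9, 10, 24, 27]
26 → replaces 27 → [9, 10, 24, 26]
4 → replaces 9 → [4, 10, 24, 26]
3 → replaces 4 → [3, 10, 24, 26]
Length 4; one witness is 15, 23, 24, 28.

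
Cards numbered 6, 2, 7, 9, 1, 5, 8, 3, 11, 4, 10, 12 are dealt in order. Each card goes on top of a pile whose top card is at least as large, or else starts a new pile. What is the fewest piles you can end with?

5

Place each on the leftmost legal pile:
6 → new pile 1 (tops now [6])
2 → pile 1 (tops now [2])
7 → new pile 2 (tops now [2, 7])
9 → new pile 3 (tops now [2, 7, 9])
1 → pile 1 (tops now [1, 7, 9])
5 → pile 2 (tops now [1, 5, 9])
8 → pile 3 (tops now [1, 5, 8])
3 → pile 2 (tops now [1, 3, 8])
11 → new pile 4 (tops now [1, 3, 8, 11])
4 → pile 3 (tops now [1, 3, 4, 11])
10 → pile 4 (tops now [1, 3, 4, 10])
12 → new pile 5 (tops now [1, 3, 4, 10, 12])
Five piles.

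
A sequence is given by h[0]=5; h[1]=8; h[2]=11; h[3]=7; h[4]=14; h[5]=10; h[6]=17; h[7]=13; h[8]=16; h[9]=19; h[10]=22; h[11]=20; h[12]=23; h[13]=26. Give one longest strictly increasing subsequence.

5, 8, 11, 14, 17, 19, 22, 23, 26

Patience tails give the LIS length; then backtrack through the dp parents:
5 → extends → [5]
8 → extends → [5, 8]
11 → extends → [5, 8, 11]
7 → replaces 8 → [5, 7, 11]
14 → extends → [5, 7, 11, 14]
10 → replaces 11 → [5, 7, 10, 14]
17 → extends → [5, 7, 10, 14, 17]
13 → replaces 14 → [5, 7, 10, 13, 17]
16 → replaces 17 → [5, 7, 10, 13, 16]
19 → extends → [5, 7, 10, 13, 16, 19]
22 → extends → [5, 7, 10, 13, 16, 19, 22]
20 → replaces 22 → [5, 7, 10, 13, 16, 19, 20]
23 → extends → [5, 7, 10, 13, 16, 19, 20, 23]
26 → extends → [5, 7, 10, 13, 16, 19, 20, 23, 26]
Length 9; one witness is 5, 8, 11, 14, 17, 19, 22, 23, 26.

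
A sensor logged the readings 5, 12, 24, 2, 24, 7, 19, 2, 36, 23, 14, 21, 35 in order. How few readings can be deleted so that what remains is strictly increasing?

Fewest deletions = n − (longest strictly increasing subsequence).
i:      1  2  3  4  5  6  7  8  9 10 11 12 13
a[i]:   5 12 24  2 24  7 19  2 36 23 14 21 35
dp:     1  2  3  1  3  2  3  1  4  4  3  4  5
max dp = 5, so deletions = 13 − 5 = 8.

8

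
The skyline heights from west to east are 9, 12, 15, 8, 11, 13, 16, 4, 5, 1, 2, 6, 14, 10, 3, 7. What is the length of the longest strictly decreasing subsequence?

4

Negate each value so 'decreasing' becomes 'increasing', then run patience tails on the negated sequence:
-9 → extends → [-9]
-12 → replaces -9 → [-12]
-15 → replaces -12 → [-15]
-8 → extends → [-15, -8]
-11 → replaces -8 → [-15, -11]
-13 → replaces -11 → [-15, -13]
-16 → replaces -15 → [-16, -13]
-4 → extends → [-16, -13, -4]
-5 → replaces -4 → [-16, -13, -5]
-1 → extends → [-16, -13, -5, -1]
-2 → replaces -1 → [-16, -13, -5, -2]
-6 → replaces -5 → [-16, -13, -6, -2]
-14 → replaces -13 → [-16, -14, -6, -2]
-10 → replaces -6 → [-16, -14, -10, -2]
-3 → replaces -2 → [-16, -14, -10, -3]
-7 → replaces -3 → [-16, -14, -10, -7]
Four tails, so the longest strictly decreasing subsequence of the original has length 4.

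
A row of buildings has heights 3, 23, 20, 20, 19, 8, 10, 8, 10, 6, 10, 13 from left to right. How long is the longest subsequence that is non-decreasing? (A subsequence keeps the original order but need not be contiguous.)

6

Track the smallest tail for each achievable length (allowing ties):
3 → extends → [3]
23 → extends → [3, 23]
20 → replaces 23 → [3, 20]
20 → extends → [3, 20, 20]
19 → replaces 20 → [3, 19, 20]
8 → replaces 19 → [3, 8, 20]
10 → replaces 20 → [3, 8, 10]
8 → replaces 10 → [3, 8, 8]
10 → extends → [3, 8, 8, 10]
6 → replaces 8 → [3, 6, 8, 10]
10 → extends → [3, 6, 8, 10, 10]
13 → extends → [3, 6, 8, 10, 10, 13]
Six tails, so the longest non-decreasing subsequence has length 6 (e.g. 3, 8, 10, 10, 10, 13).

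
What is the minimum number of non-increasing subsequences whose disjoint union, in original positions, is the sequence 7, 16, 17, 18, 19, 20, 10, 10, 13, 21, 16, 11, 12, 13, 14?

7

The minimum number of non-increasing subsequences covering a sequence equals the length of its longest strictly increasing subsequence.
LIS length is 7 (e.g. 7, 16, 17, 18, 19, 20, 21), so 7 piles are needed.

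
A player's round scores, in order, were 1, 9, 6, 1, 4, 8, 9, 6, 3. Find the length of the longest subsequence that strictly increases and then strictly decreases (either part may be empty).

inc[i] = longest strictly increasing subsequence ending at i; dec[i] = longest strictly decreasing subsequence starting at i:
i:     1 2 3 4 5 6 7 8 9
a[i]:  1 9 6 1 4 8 9 6 3
inc:   1 2 2 1 2 3 4 3 2
dec:   1 4 3 1 2 3 3 2 1
Best peak at i=7 (value 9): inc=4, dec=3, length 4+3−1 = 6.

6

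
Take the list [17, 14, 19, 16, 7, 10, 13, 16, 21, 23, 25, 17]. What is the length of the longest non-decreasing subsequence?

Track the smallest tail for each achievable length (allowing ties):
17 → extends → [17]
14 → replaces 17 → [14]
19 → extends → [14, 19]
16 → replaces 19 → [14, 16]
7 → replaces 14 → [7, 16]
10 → replaces 16 → [7, 10]
13 → extends → [7, 10, 13]
16 → extends → [7, 10, 13, 16]
21 → extends → [7, 10, 13, 16, 21]
23 → extends → [7, 10, 13, 16, 21, 23]
25 → extends → [7, 10, 13, 16, 21, 23, 25]
17 → replaces 21 → [7, 10, 13, 16, 17, 23, 25]
Seven tails, so the longest non-decreasing subsequence has length 7 (e.g. 7, 10, 13, 16, 21, 23, 25).

7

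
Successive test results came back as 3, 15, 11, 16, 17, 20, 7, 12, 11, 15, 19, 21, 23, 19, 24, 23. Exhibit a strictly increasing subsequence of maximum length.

Patience tails give the LIS length; then backtrack through the dp parents:
3 → extends → [3]
15 → extends → [3, 15]
11 → replaces 15 → [3, 11]
16 → extends → [3, 11, 16]
17 → extends → [3, 11, 16, 17]
20 → extends → [3, 11, 16, 17, 20]
7 → replaces 11 → [3, 7, 16, 17, 20]
12 → replaces 16 → [3, 7, 12, 17, 20]
11 → replaces 12 → [3, 7, 11, 17, 20]
15 → replaces 17 → [3, 7, 11, 15, 20]
19 → replaces 20 → [3, 7, 11, 15, 19]
21 → extends → [3, 7, 11, 15, 19, 21]
23 → extends → [3, 7, 11, 15, 19, 21, 23]
19 → already a tail → [3, 7, 11, 15, 19, 21, 23]
24 → extends → [3, 7, 11, 15, 19, 21, 23, 24]
23 → already a tail → [3, 7, 11, 15, 19, 21, 23, 24]
Length 8; one witness is 3, 15, 16, 17, 20, 21, 23, 24.

3, 15, 16, 17, 20, 21, 23, 24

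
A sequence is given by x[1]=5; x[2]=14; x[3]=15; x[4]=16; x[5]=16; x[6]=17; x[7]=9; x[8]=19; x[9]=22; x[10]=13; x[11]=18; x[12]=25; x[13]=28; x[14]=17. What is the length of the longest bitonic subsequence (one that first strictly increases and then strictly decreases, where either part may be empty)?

10

inc[i] = longest strictly increasing subsequence ending at i; dec[i] = longest strictly decreasing subsequence starting at i:
i:      1  2  3  4  5  6  7  8  9 10 11 12 13 14
x[i]:   5 14 15 16 16 17  9 19 22 13 18 25 28 17
inc:    1  2  3  4  4  5  2  6  7  3  6  8  9  5
dec:    1  2  2  2  2  2  1  3  3  1  2  2  2  1
Best peak at i=13 (value 28): inc=9, dec=2, length 9+2−1 = 10.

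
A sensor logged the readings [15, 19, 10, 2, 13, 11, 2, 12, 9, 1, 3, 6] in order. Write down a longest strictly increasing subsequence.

10, 11, 12

Patience tails give the LIS length; then backtrack through the dp parents:
15 → extends → [15]
19 → extends → [15, 19]
10 → replaces 15 → [10, 19]
2 → replaces 10 → [2, 19]
13 → replaces 19 → [2, 13]
11 → replaces 13 → [2, 11]
2 → already a tail → [2, 11]
12 → extends → [2, 11, 12]
9 → replaces 11 → [2, 9, 12]
1 → replaces 2 → [1, 9, 12]
3 → replaces 9 → [1, 3, 12]
6 → replaces 12 → [1, 3, 6]
Length 3; one witness is 10, 11, 12.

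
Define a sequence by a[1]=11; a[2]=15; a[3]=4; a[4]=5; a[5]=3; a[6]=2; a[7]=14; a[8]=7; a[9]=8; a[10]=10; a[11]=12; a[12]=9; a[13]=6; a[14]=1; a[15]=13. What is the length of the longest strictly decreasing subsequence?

6

Negate each value so 'decreasing' becomes 'increasing', then run patience tails on the negated sequence:
-11 → extends → [-11]
-15 → replaces -11 → [-15]
-4 → extends → [-15, -4]
-5 → replaces -4 → [-15, -5]
-3 → extends → [-15, -5, -3]
-2 → extends → [-15, -5, -3, -2]
-14 → replaces -5 → [-15, -14, -3, -2]
-7 → replaces -3 → [-15, -14, -7, -2]
-8 → replaces -7 → [-15, -14, -8, -2]
-10 → replaces -8 → [-15, -14, -10, -2]
-12 → replaces -10 → [-15, -14, -12, -2]
-9 → replaces -2 → [-15, -14, -12, -9]
-6 → extends → [-15, -14, -12, -9, -6]
-1 → extends → [-15, -14, -12, -9, -6, -1]
-13 → replaces -12 → [-15, -14, -13, -9, -6, -1]
Six tails, so the longest strictly decreasing subsequence of the original has length 6.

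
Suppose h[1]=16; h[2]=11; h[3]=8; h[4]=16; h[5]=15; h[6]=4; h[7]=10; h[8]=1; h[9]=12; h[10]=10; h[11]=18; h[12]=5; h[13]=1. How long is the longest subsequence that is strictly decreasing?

Negate each value so 'decreasing' becomes 'increasing', then run patience tails on the negated sequence:
-16 → extends → [-16]
-11 → extends → [-16, -11]
-8 → extends → [-16, -11, -8]
-16 → already a tail → [-16, -11, -8]
-15 → replaces -11 → [-16, -15, -8]
-4 → extends → [-16, -15, -8, -4]
-10 → replaces -8 → [-16, -15, -10, -4]
-1 → extends → [-16, -15, -10, -4, -1]
-12 → replaces -10 → [-16, -15, -12, -4, -1]
-10 → replaces -4 → [-16, -15, -12, -10, -1]
-18 → replaces -16 → [-18, -15, -12, -10, -1]
-5 → replaces -1 → [-18, -15, -12, -10, -5]
-1 → extends → [-18, -15, -12, -10, -5, -1]
Six tails, so the longest strictly decreasing subsequence of the original has length 6.

6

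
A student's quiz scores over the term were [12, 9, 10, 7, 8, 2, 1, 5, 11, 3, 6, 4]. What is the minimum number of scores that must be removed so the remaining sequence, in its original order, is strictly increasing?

Fewest deletions = n − (longest strictly increasing subsequence).
Patience tails:
12 → extends → [12]
9 → replaces 12 → [9]
10 → extends → [9, 10]
7 → replaces 9 → [7, 10]
8 → replaces 10 → [7, 8]
2 → replaces 7 → [2, 8]
1 → replaces 2 → [1, 8]
5 → replaces 8 → [1, 5]
11 → extends → [1, 5, 11]
3 → replaces 5 → [1, 3, 11]
6 → replaces 11 → [1, 3, 6]
4 → replaces 6 → [1, 3, 4]
Longest strictly increasing subsequence has length 3, so deletions = 12 − 3 = 9.

9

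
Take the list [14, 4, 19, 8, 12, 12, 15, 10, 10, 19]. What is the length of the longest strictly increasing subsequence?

5

Track the smallest tail for each achievable length (strict):
14 → extends → [14]
4 → replaces 14 → [4]
19 → extends → [4, 19]
8 → replaces 19 → [4, 8]
12 → extends → [4, 8, 12]
12 → already a tail → [4, 8, 12]
15 → extends → [4, 8, 12, 15]
10 → replaces 12 → [4, 8, 10, 15]
10 → already a tail → [4, 8, 10, 15]
19 → extends → [4, 8, 10, 15, 19]
Five tails, so the longest strictly increasing subsequence has length 5 (e.g. 4, 8, 12, 15, 19).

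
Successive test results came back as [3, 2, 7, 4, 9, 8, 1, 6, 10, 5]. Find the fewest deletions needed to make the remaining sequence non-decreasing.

6

Fewest deletions = n − (longest non-decreasing subsequence).
i:      1  2  3  4  5  6  7  8  9 10
a[i]:   3  2  7  4  9  8  1  6 10  5
dp:     1  1  2  2  3  3  1  3  4  3
max dp = 4, so deletions = 10 − 4 = 6.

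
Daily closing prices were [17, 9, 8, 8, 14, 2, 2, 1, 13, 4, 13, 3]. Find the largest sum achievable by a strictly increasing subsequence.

Let S[i] be the best sum of a strictly increasing subsequence ending at i:
i:      1  2  3  4  5  6  7  8  9 10 11 12
a[i]:  17  9  8  8 14  2  2  1 13  4 13  3
S:     17  9  8  8 23  2  2  1 22  6 22  5
Maximum is 23 (e.g. 9 + 14).

23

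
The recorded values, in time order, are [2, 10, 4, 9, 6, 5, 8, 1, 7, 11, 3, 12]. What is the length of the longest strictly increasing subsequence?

6

Track the smallest tail for each achievable length (strict):
2 → extends → [2]
10 → extends → [2, 10]
4 → replaces 10 → [2, 4]
9 → extends → [2, 4, 9]
6 → replaces 9 → [2, 4, 6]
5 → replaces 6 → [2, 4, 5]
8 → extends → [2, 4, 5, 8]
1 → replaces 2 → [1, 4, 5, 8]
7 → replaces 8 → [1, 4, 5, 7]
11 → extends → [1, 4, 5, 7, 11]
3 → replaces 4 → [1, 3, 5, 7, 11]
12 → extends → [1, 3, 5, 7, 11, 12]
Six tails, so the longest strictly increasing subsequence has length 6 (e.g. 2, 4, 6, 8, 11, 12).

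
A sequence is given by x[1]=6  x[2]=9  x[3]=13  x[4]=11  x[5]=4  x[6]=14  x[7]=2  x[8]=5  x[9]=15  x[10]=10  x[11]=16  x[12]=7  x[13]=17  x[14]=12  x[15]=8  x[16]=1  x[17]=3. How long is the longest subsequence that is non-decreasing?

7

Let dp[i] be the length of the longest such subsequence ending at index i:
i:      1  2  3  4  5  6  7  8  9 10 11 12 13 14 15 16 17
x[i]:   6  9 13 11  4 14  2  5 15 10 16  7 17 12  8  1  3
dp:     1  2  3  3  1  4  1  2  5  3  6  3  7  4  4  1  2
Maximum dp value is 7.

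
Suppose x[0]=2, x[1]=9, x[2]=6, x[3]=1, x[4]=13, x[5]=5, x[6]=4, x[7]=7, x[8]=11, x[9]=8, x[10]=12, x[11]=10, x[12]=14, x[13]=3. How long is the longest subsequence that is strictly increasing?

6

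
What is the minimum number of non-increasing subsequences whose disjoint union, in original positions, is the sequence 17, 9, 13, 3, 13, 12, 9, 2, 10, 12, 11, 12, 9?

5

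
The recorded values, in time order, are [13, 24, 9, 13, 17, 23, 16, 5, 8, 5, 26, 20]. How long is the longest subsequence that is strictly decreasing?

5

Let dp[i] be the longest strictly decreasing subsequence ending at i:
i:      1  2  3  4  5  6  7  8  9 10 11 12
a[i]:  13 24  9 13 17 23 16  5  8  5 26 20
dp:     1  1  2  2  2  2  3  4  4  5  1  3
Maximum is 5.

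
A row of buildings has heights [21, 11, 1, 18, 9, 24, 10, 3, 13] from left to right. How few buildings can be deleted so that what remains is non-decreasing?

Fewest deletions = n − (longest non-decreasing subsequence).
Patience tails:
21 → extends → [21]
11 → replaces 21 → [11]
1 → replaces 11 → [1]
18 → extends → [1, 18]
9 → replaces 18 → [1, 9]
24 → extends → [1, 9, 24]
10 → replaces 24 → [1, 9, 10]
3 → replaces 9 → [1, 3, 10]
13 → extends → [1, 3, 10, 13]
Longest non-decreasing subsequence has length 4, so deletions = 9 − 4 = 5.

5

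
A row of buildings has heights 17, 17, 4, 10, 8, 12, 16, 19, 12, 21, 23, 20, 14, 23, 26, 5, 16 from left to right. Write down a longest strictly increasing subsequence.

4, 10, 12, 16, 19, 21, 23, 26

Patience tails give the LIS length; then backtrack through the dp parents:
17 → extends → [17]
17 → already a tail → [17]
4 → replaces 17 → [4]
10 → extends → [4, 10]
8 → replaces 10 → [4, 8]
12 → extends → [4, 8, 12]
16 → extends → [4, 8, 12, 16]
19 → extends → [4, 8, 12, 16, 19]
12 → already a tail → [4, 8, 12, 16, 19]
21 → extends → [4, 8, 12, 16, 19, 21]
23 → extends → [4, 8, 12, 16, 19, 21, 23]
20 → replaces 21 → [4, 8, 12, 16, 19, 20, 23]
14 → replaces 16 → [4, 8, 12, 14, 19, 20, 23]
23 → already a tail → [4, 8, 12, 14, 19, 20, 23]
26 → extends → [4, 8, 12, 14, 19, 20, 23, 26]
5 → replaces 8 → [4, 5, 12, 14, 19, 20, 23, 26]
16 → replaces 19 → [4, 5, 12, 14, 16, 20, 23, 26]
Length 8; one witness is 4, 10, 12, 16, 19, 21, 23, 26.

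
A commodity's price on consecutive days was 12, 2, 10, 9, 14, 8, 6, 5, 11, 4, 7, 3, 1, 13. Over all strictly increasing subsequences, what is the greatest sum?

36

Let S[i] be the best sum of a strictly increasing subsequence ending at i:
i:      1  2  3  4  5  6  7  8  9 10 11 12 13 14
a[i]:  12  2 10  9 14  8  6  5 11  4  7  3  1 13
S:     12  2 12 11 26 10  8  7 23  6 15  5  1 36
Maximum is 36 (e.g. 2 + 10 + 11 + 13).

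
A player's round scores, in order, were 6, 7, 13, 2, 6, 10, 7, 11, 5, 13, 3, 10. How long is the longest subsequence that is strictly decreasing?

Let dp[i] be the longest strictly decreasing subsequence ending at i:
i:      1  2  3  4  5  6  7  8  9 10 11 12
a[i]:   6  7 13  2  6 10  7 11  5 13  3 10
dp:     1  1  1  2  2  2  3  2  4  1  5  3
Maximum is 5.

5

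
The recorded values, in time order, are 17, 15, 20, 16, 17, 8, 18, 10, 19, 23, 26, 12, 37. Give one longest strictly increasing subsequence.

Patience tails give the LIS length; then backtrack through the dp parents:
17 → extends → [17]
15 → replaces 17 → [15]
20 → extends → [15, 20]
16 → replaces 20 → [15, 16]
17 → extends → [15, 16, 17]
8 → replaces 15 → [8, 16, 17]
18 → extends → [8, 16, 17, 18]
10 → replaces 16 → [8, 10, 17, 18]
19 → extends → [8, 10, 17, 18, 19]
23 → extends → [8, 10, 17, 18, 19, 23]
26 → extends → [8, 10, 17, 18, 19, 23, 26]
12 → replaces 17 → [8, 10, 12, 18, 19, 23, 26]
37 → extends → [8, 10, 12, 18, 19, 23, 26, 37]
Length 8; one witness is 15, 16, 17, 18, 19, 23, 26, 37.

15, 16, 17, 18, 19, 23, 26, 37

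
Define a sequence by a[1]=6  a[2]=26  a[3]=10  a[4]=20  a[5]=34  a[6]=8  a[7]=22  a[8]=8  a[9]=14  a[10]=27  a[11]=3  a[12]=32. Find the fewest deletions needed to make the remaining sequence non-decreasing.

6

Fewest deletions = n − (longest non-decreasing subsequence).
i:      1  2  3  4  5  6  7  8  9 10 11 12
a[i]:   6 26 10 20 34  8 22  8 14 27  3 32
dp:     1  2  2  3  4  2  4  3  4  5  1  6
max dp = 6, so deletions = 12 − 6 = 6.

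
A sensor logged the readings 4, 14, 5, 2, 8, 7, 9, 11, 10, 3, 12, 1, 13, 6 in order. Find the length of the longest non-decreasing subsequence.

Let dp[i] be the length of the longest such subsequence ending at index i:
i:      1  2  3  4  5  6  7  8  9 10 11 12 13 14
a[i]:   4 14  5  2  8  7  9 11 10  3 12  1 13  6
dp:     1  2  2  1  3  3  4  5  5  2  6  1  7  3
Maximum dp value is 7.

7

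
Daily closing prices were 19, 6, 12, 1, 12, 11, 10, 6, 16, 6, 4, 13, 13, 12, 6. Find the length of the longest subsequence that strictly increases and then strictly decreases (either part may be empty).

6

inc[i] = longest strictly increasing subsequence ending at i; dec[i] = longest strictly decreasing subsequence starting at i:
i:      1  2  3  4  5  6  7  8  9 10 11 12 13 14 15
a[i]:  19  6 12  1 12 11 10  6 16  6  4 13 13 12  6
inc:    1  1  2  1  2  2  2  2  3  2  2  3  3  3  3
dec:    6  2  5  1  5  4  3  2  4  2  1  3  3  2  1
Best peak at i=1 (value 19): inc=1, dec=6, length 1+6−1 = 6.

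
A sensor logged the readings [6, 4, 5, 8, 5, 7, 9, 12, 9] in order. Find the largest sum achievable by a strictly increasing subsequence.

Let S[i] be the best sum of a strictly increasing subsequence ending at i:
i:      1  2  3  4  5  6  7  8  9
a[i]:   6  4  5  8  5  7  9 12  9
S:      6  4  9 17  9 16 26 38 26
Maximum is 38 (e.g. 4 + 5 + 8 + 9 + 12).

38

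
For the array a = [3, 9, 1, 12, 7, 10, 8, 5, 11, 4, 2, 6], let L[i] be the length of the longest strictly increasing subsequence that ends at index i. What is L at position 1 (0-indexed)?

dp[i] = 1 + max{dp[j] : j<i, a[j]<a[i]} (or 1 if no such j):
i:      0  1  2  3  4  5  6  7  8  9 10 11
a[i]:   3  9  1 12  7 10  8  5 11  4  2  6
dp:     1  2  1  3  2  3  3  2  4  2  2  3
At index 1 the value is 2.

2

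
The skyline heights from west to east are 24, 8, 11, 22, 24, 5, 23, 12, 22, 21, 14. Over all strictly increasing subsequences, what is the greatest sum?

65

Let S[i] be the best sum of a strictly increasing subsequence ending at i:
i:      1  2  3  4  5  6  7  8  9 10 11
a[i]:  24  8 11 22 24  5 23 12 22 21 14
S:     24  8 19 41 65  5 64 31 53 52 45
Maximum is 65 (e.g. 8 + 11 + 22 + 24).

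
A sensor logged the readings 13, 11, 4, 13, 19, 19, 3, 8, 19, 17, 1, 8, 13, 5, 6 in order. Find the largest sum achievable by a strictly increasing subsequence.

Let S[i] be the best sum of a strictly increasing subsequence ending at i:
i:      1  2  3  4  5  6  7  8  9 10 11 12 13 14 15
a[i]:  13 11  4 13 19 19  3  8 19 17  1  8 13  5  6
S:     13 11  4 24 43 43  3 12 43 41  1 12 25  9 15
Maximum is 43 (e.g. 11 + 13 + 19).

43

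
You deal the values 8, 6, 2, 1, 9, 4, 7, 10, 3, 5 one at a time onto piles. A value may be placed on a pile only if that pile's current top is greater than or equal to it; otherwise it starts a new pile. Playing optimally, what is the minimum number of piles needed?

4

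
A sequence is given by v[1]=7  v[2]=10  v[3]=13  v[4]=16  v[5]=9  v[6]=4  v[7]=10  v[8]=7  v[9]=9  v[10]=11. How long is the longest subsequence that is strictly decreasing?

Negate each value so 'decreasing' becomes 'increasing', then run patience tails on the negated sequence:
-7 → extends → [-7]
-10 → replaces -7 → [-10]
-13 → replaces -10 → [-13]
-16 → replaces -13 → [-16]
-9 → extends → [-16, -9]
-4 → extends → [-16, -9, -4]
-10 → replaces -9 → [-16, -10, -4]
-7 → replaces -4 → [-16, -10, -7]
-9 → replaces -7 → [-16, -10, -9]
-11 → replaces -10 → [-16, -11, -9]
Three tails, so the longest strictly decreasing subsequence of the original has length 3.

3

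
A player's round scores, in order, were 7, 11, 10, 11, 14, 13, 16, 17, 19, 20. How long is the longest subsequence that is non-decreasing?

Let dp[i] be the length of the longest such subsequence ending at index i:
i:      1  2  3  4  5  6  7  8  9 10
a[i]:   7 11 10 11 14 13 16 17 19 20
dp:     1  2  2  3  4  4  5  6  7  8
Maximum dp value is 8.

8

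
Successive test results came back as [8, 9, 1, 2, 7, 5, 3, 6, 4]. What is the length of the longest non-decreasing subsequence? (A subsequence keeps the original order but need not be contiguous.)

Let dp[i] be the length of the longest such subsequence ending at index i:
i:     1 2 3 4 5 6 7 8 9
a[i]:  8 9 1 2 7 5 3 6 4
dp:    1 2 1 2 3 3 3 4 4
Maximum dp value is 4.

4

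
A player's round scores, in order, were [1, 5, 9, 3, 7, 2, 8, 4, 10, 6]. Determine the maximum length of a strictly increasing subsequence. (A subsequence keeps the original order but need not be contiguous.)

5

Track the smallest tail for each achievable length (strict):
1 → extends → [1]
5 → extends → [1, 5]
9 → extends → [1, 5, 9]
3 → replaces 5 → [1, 3, 9]
7 → replaces 9 → [1, 3, 7]
2 → replaces 3 → [1, 2, 7]
8 → extends → [1, 2, 7, 8]
4 → replaces 7 → [1, 2, 4, 8]
10 → extends → [1, 2, 4, 8, 10]
6 → replaces 8 → [1, 2, 4, 6, 10]
Five tails, so the longest strictly increasing subsequence has length 5 (e.g. 1, 5, 7, 8, 10).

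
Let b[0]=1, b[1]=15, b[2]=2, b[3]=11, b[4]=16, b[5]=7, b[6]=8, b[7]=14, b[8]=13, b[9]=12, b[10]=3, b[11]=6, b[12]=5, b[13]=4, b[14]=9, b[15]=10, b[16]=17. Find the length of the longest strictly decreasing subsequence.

Negate each value so 'decreasing' becomes 'increasing', then run patience tails on the negated sequence:
-1 → extends → [-1]
-15 → replaces -1 → [-15]
-2 → extends → [-15, -2]
-11 → replaces -2 → [-15, -11]
-16 → replaces -15 → [-16, -11]
-7 → extends → [-16, -11, -7]
-8 → replaces -7 → [-16, -11, -8]
-14 → replaces -11 → [-16, -14, -8]
-13 → replaces -8 → [-16, -14, -13]
-12 → extends → [-16, -14, -13, -12]
-3 → extends → [-16, -14, -13, -12, -3]
-6 → replaces -3 → [-16, -14, -13, -12, -6]
-5 → extends → [-16, -14, -13, -12, -6, -5]
-4 → extends → [-16, -14, -13, -12, -6, -5, -4]
-9 → replaces -6 → [-16, -14, -13, -12, -9, -5, -4]
-10 → replaces -9 → [-16, -14, -13, -12, -10, -5, -4]
-17 → replaces -16 → [-17, -14, -13, -12, -10, -5, -4]
Seven tails, so the longest strictly decreasing subsequence of the original has length 7.

7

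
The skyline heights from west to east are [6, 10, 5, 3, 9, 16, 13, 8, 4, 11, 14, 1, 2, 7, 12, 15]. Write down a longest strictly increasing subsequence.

6, 10, 13, 14, 15

Patience tails give the LIS length; then backtrack through the dp parents:
6 → extends → [6]
10 → extends → [6, 10]
5 → replaces 6 → [5, 10]
3 → replaces 5 → [3, 10]
9 → replaces 10 → [3, 9]
16 → extends → [3, 9, 16]
13 → replaces 16 → [3, 9, 13]
8 → replaces 9 → [3, 8, 13]
4 → replaces 8 → [3, 4, 13]
11 → replaces 13 → [3, 4, 11]
14 → extends → [3, 4, 11, 14]
1 → replaces 3 → [1, 4, 11, 14]
2 → replaces 4 → [1, 2, 11, 14]
7 → replaces 11 → [1, 2, 7, 14]
12 → replaces 14 → [1, 2, 7, 12]
15 → extends → [1, 2, 7, 12, 15]
Length 5; one witness is 6, 10, 13, 14, 15.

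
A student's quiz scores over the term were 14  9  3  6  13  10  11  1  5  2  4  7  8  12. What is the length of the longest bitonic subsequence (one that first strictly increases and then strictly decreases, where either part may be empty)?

6

inc[i] = longest strictly increasing subsequence ending at i; dec[i] = longest strictly decreasing subsequence starting at i:
i:      1  2  3  4  5  6  7  8  9 10 11 12 13 14
a[i]:  14  9  3  6 13 10 11  1  5  2  4  7  8 12
inc:    1  1  1  2  3  3  4  1  2  2  3  4  5  6
dec:    5  4  2  3  4  3  3  1  2  1  1  1  1  1
Best peak at i=5 (value 13): inc=3, dec=4, length 3+4−1 = 6.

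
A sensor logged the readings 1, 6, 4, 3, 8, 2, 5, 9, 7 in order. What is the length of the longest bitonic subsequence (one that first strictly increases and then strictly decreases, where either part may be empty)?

5

inc[i] = longest strictly increasing subsequence ending at i; dec[i] = longest strictly decreasing subsequence starting at i:
i:     1 2 3 4 5 6 7 8 9
a[i]:  1 6 4 3 8 2 5 9 7
inc:   1 2 2 2 3 2 3 4 4
dec:   1 4 3 2 2 1 1 2 1
Best peak at i=2 (value 6): inc=2, dec=4, length 2+4−1 = 5.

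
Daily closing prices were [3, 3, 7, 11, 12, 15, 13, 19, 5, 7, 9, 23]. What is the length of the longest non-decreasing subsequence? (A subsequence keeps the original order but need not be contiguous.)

8

Let dp[i] be the length of the longest such subsequence ending at index i:
i:      1  2  3  4  5  6  7  8  9 10 11 12
a[i]:   3  3  7 11 12 15 13 19  5  7  9 23
dp:     1  2  3  4  5  6  6  7  3  4  5  8
Maximum dp value is 8.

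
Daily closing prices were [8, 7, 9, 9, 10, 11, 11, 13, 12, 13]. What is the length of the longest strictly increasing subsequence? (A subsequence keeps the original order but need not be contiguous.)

6

Track the smallest tail for each achievable length (strict):
8 → extends → [8]
7 → replaces 8 → [7]
9 → extends → [7, 9]
9 → already a tail → [7, 9]
10 → extends → [7, 9, 10]
11 → extends → [7, 9, 10, 11]
11 → already a tail → [7, 9, 10, 11]
13 → extends → [7, 9, 10, 11, 13]
12 → replaces 13 → [7, 9, 10, 11, 12]
13 → extends → [7, 9, 10, 11, 12, 13]
Six tails, so the longest strictly increasing subsequence has length 6 (e.g. 8, 9, 10, 11, 12, 13).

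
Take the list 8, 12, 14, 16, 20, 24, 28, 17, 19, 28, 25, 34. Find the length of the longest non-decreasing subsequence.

9

Let dp[i] be the length of the longest such subsequence ending at index i:
i:      1  2  3  4  5  6  7  8  9 10 11 12
a[i]:   8 12 14 16 20 24 28 17 19 28 25 34
dp:     1  2  3  4  5  6  7  5  6  8  7  9
Maximum dp value is 9.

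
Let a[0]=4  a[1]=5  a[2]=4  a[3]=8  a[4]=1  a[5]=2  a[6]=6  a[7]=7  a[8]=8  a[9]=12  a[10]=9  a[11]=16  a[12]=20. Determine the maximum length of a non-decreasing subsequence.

8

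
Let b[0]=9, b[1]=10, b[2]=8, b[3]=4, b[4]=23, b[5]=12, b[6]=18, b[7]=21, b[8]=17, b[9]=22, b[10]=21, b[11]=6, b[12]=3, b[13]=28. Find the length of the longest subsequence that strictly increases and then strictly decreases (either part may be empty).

inc[i] = longest strictly increasing subsequence ending at i; dec[i] = longest strictly decreasing subsequence starting at i:
i:      0  1  2  3  4  5  6  7  8  9 10 11 12 13
b[i]:   9 10  8  4 23 12 18 21 17 22 21  6  3 28
inc:    1  2  1  1  3  3  4  5  4  6  5  2  1  7
dec:    4  4  3  2  5  3  4  4  3  4  3  2  1  1
Best peak at i=9 (value 22): inc=6, dec=4, length 6+4−1 = 9.

9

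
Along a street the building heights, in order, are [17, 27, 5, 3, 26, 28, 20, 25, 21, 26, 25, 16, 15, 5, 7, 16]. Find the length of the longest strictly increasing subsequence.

Track the smallest tail for each achievable length (strict):
17 → extends → [17]
27 → extends → [17, 27]
5 → replaces 17 → [5, 27]
3 → replaces 5 → [3, 27]
26 → replaces 27 → [3, 26]
28 → extends → [3, 26, 28]
20 → replaces 26 → [3, 20, 28]
25 → replaces 28 → [3, 20, 25]
21 → replaces 25 → [3, 20, 21]
26 → extends → [3, 20, 21, 26]
25 → replaces 26 → [3, 20, 21, 25]
16 → replaces 20 → [3, 16, 21, 25]
15 → replaces 16 → [3, 15, 21, 25]
5 → replaces 15 → [3, 5, 21, 25]
7 → replaces 21 → [3, 5, 7, 25]
16 → replaces 25 → [3, 5, 7, 16]
Four tails, so the longest strictly increasing subsequence has length 4 (e.g. 17, 20, 25, 26).

4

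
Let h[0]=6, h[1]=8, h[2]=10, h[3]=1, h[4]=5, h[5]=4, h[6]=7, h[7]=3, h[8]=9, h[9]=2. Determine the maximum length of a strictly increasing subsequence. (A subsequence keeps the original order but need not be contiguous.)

Track the smallest tail for each achievable length (strict):
6 → extends → [6]
8 → extends → [6, 8]
10 → extends → [6, 8, 10]
1 → replaces 6 → [1, 8, 10]
5 → replaces 8 → [1, 5, 10]
4 → replaces 5 → [1, 4, 10]
7 → replaces 10 → [1, 4, 7]
3 → replaces 4 → [1, 3, 7]
9 → extends → [1, 3, 7, 9]
2 → replaces 3 → [1, 2, 7, 9]
Four tails, so the longest strictly increasing subsequence has length 4 (e.g. 1, 5, 7, 9).

4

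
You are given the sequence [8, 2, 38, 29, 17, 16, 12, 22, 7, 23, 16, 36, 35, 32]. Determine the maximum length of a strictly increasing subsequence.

Track the smallest tail for each achievable length (strict):
8 → extends → [8]
2 → replaces 8 → [2]
38 → extends → [2, 38]
29 → replaces 38 → [2, 29]
17 → replaces 29 → [2, 17]
16 → replaces 17 → [2, 16]
12 → replaces 16 → [2, 12]
22 → extends → [2, 12, 22]
7 → replaces 12 → [2, 7, 22]
23 → extends → [2, 7, 22, 23]
16 → replaces 22 → [2, 7, 16, 23]
36 → extends → [2, 7, 16, 23, 36]
35 → replaces 36 → [2, 7, 16, 23, 35]
32 → replaces 35 → [2, 7, 16, 23, 32]
Five tails, so the longest strictly increasing subsequence has length 5 (e.g. 8, 17, 22, 23, 36).

5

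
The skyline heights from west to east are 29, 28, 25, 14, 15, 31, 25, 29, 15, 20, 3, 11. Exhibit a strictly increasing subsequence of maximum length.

Patience tails give the LIS length; then backtrack through the dp parents:
29 → extends → [29]
28 → replaces 29 → [28]
25 → replaces 28 → [25]
14 → replaces 25 → [14]
15 → extends → [14, 15]
31 → extends → [14, 15, 31]
25 → replaces 31 → [14, 15, 25]
29 → extends → [14, 15, 25, 29]
15 → already a tail → [14, 15, 25, 29]
20 → replaces 25 → [14, 15, 20, 29]
3 → replaces 14 → [3, 15, 20, 29]
11 → replaces 15 → [3, 11, 20, 29]
Length 4; one witness is 14, 15, 25, 29.

14, 15, 25, 29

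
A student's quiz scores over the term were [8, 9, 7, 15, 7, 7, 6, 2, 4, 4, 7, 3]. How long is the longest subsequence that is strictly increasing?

Let dp[i] be the length of the longest such subsequence ending at index i:
i:      1  2  3  4  5  6  7  8  9 10 11 12
a[i]:   8  9  7 15  7  7  6  2  4  4  7  3
dp:     1  2  1  3  1  1  1  1  2  2  3  2
Maximum dp value is 3.

3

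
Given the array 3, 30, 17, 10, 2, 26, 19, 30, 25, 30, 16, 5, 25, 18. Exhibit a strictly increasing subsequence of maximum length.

Patience tails give the LIS length; then backtrack through the dp parents:
3 → extends → [3]
30 → extends → [3, 30]
17 → replaces 30 → [3, 17]
10 → replaces 17 → [3, 10]
2 → replaces 3 → [2, 10]
26 → extends → [2, 10, 26]
19 → replaces 26 → [2, 10, 19]
30 → extends → [2, 10, 19, 30]
25 → replaces 30 → [2, 10, 19, 25]
30 → extends → [2, 10, 19, 25, 30]
16 → replaces 19 → [2, 10, 16, 25, 30]
5 → replaces 10 → [2, 5, 16, 25, 30]
25 → already a tail → [2, 5, 16, 25, 30]
18 → replaces 25 → [2, 5, 16, 18, 30]
Length 5; one witness is 3, 17, 19, 25, 30.

3, 17, 19, 25, 30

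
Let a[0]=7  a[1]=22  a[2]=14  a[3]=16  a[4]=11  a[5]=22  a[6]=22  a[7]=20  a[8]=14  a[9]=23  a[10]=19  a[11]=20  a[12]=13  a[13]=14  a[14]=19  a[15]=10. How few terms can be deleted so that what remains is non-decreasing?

Fewest deletions = n − (longest non-decreasing subsequence).
Patience tails:
7 → extends → [7]
22 → extends → [7, 22]
14 → replaces 22 → [7, 14]
16 → extends → [7, 14, 16]
11 → replaces 14 → [7, 11, 16]
22 → extends → [7, 11, 16, 22]
22 → extends → [7, 11, 16, 22, 22]
20 → replaces 22 → [7, 11, 16, 20, 22]
14 → replaces 16 → [7, 11, 14, 20, 22]
23 → extends → [7, 11, 14, 20, 22, 23]
19 → replaces 20 → [7, 11, 14, 19, 22, 23]
20 → replaces 22 → [7, 11, 14, 19, 20, 23]
13 → replaces 14 → [7, 11, 13, 19, 20, 23]
14 → replaces 19 → [7, 11, 13, 14, 20, 23]
19 → replaces 20 → [7, 11, 13, 14, 19, 23]
10 → replaces 11 → [7, 10, 13, 14, 19, 23]
Longest non-decreasing subsequence has length 6, so deletions = 16 − 6 = 10.

10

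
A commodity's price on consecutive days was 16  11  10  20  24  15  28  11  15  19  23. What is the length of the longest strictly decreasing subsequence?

Negate each value so 'decreasing' becomes 'increasing', then run patience tails on the negated sequence:
-16 → extends → [-16]
-11 → extends → [-16, -11]
-10 → extends → [-16, -11, -10]
-20 → replaces -16 → [-20, -11, -10]
-24 → replaces -20 → [-24, -11, -10]
-15 → replaces -11 → [-24, -15, -10]
-28 → replaces -24 → [-28, -15, -10]
-11 → replaces -10 → [-28, -15, -11]
-15 → already a tail → [-28, -15, -11]
-19 → replaces -15 → [-28, -19, -11]
-23 → replaces -19 → [-28, -23, -11]
Three tails, so the longest strictly decreasing subsequence of the original has length 3.

3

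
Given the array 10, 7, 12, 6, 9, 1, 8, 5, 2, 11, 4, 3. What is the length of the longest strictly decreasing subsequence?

6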